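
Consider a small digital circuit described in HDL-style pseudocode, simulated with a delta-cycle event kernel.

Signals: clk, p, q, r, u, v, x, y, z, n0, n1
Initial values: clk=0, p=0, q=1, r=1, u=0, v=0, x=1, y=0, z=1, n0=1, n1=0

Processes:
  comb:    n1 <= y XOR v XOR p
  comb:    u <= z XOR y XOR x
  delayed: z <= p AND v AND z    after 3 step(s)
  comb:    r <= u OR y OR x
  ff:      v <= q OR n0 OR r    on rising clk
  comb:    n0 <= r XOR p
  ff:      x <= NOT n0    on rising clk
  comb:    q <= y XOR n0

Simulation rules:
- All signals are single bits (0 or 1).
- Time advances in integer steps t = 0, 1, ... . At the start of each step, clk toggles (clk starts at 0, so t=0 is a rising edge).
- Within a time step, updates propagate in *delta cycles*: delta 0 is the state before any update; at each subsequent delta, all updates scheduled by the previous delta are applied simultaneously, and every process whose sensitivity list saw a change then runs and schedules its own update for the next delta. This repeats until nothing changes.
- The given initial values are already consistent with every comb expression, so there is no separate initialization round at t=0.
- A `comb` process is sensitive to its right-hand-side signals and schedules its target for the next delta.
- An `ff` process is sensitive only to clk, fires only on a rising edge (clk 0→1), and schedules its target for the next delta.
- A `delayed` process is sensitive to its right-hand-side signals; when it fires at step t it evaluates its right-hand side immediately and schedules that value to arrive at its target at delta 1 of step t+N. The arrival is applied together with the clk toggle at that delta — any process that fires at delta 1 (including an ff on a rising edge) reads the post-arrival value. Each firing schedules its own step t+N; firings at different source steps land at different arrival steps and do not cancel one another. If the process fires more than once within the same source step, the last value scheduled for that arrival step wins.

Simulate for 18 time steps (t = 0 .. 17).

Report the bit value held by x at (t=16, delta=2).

t=0 Δ0: p=0 n0=1 n1=0 q=1 v=0 clk=0 z=1 x=1 y=0 u=0 r=1
  Δ1: clk:0→1
  Δ2: v:0→1, x:1→0
  Δ3: n1:0→1, u:0→1, r:1→0
  Δ4: n0:1→0, r:0→1
  Δ5: n0:0→1, q:1→0
  Δ6: q:0→1
  (6Δ to stable)
t=1 Δ0: p=0 n0=1 n1=1 q=1 v=1 clk=1 z=1 x=0 y=0 u=1 r=1
  Δ1: clk:1→0
  (1Δ to stable)
t=2 Δ0: p=0 n0=1 n1=1 q=1 v=1 clk=0 z=1 x=0 y=0 u=1 r=1
  Δ1: clk:0→1
  (1Δ to stable)
t=3 Δ0: p=0 n0=1 n1=1 q=1 v=1 clk=1 z=1 x=0 y=0 u=1 r=1
  Δ1: clk:1→0, z:1→0
  Δ2: u:1→0
  Δ3: r:1→0
  Δ4: n0:1→0
  Δ5: q:1→0
  (5Δ to stable)
t=4 Δ0: p=0 n0=0 n1=1 q=0 v=1 clk=0 z=0 x=0 y=0 u=0 r=0
  Δ1: clk:0→1
  Δ2: v:1→0, x:0→1
  Δ3: n1:1→0, u:0→1, r:0→1
  Δ4: n0:0→1
  Δ5: q:0→1
  (5Δ to stable)
t=5 Δ0: p=0 n0=1 n1=0 q=1 v=0 clk=1 z=0 x=1 y=0 u=1 r=1
  Δ1: clk:1→0
  (1Δ to stable)
t=6 Δ0: p=0 n0=1 n1=0 q=1 v=0 clk=0 z=0 x=1 y=0 u=1 r=1
  Δ1: clk:0→1
  Δ2: v:0→1, x:1→0
  Δ3: n1:0→1, u:1→0
  Δ4: r:1→0
  Δ5: n0:1→0
  Δ6: q:1→0
  (6Δ to stable)
t=7 Δ0: p=0 n0=0 n1=1 q=0 v=1 clk=1 z=0 x=0 y=0 u=0 r=0
  Δ1: clk:1→0
  (1Δ to stable)
t=8 Δ0: p=0 n0=0 n1=1 q=0 v=1 clk=0 z=0 x=0 y=0 u=0 r=0
  Δ1: clk:0→1
  Δ2: v:1→0, x:0→1
  Δ3: n1:1→0, u:0→1, r:0→1
  Δ4: n0:0→1
  Δ5: q:0→1
  (5Δ to stable)
t=9 Δ0: p=0 n0=1 n1=0 q=1 v=0 clk=1 z=0 x=1 y=0 u=1 r=1
  Δ1: clk:1→0
  (1Δ to stable)
t=10 Δ0: p=0 n0=1 n1=0 q=1 v=0 clk=0 z=0 x=1 y=0 u=1 r=1
  Δ1: clk:0→1
  Δ2: v:0→1, x:1→0
  Δ3: n1:0→1, u:1→0
  Δ4: r:1→0
  Δ5: n0:1→0
  Δ6: q:1→0
  (6Δ to stable)
t=11 Δ0: p=0 n0=0 n1=1 q=0 v=1 clk=1 z=0 x=0 y=0 u=0 r=0
  Δ1: clk:1→0
  (1Δ to stable)
t=12 Δ0: p=0 n0=0 n1=1 q=0 v=1 clk=0 z=0 x=0 y=0 u=0 r=0
  Δ1: clk:0→1
  Δ2: v:1→0, x:0→1
  Δ3: n1:1→0, u:0→1, r:0→1
  Δ4: n0:0→1
  Δ5: q:0→1
  (5Δ to stable)
t=13 Δ0: p=0 n0=1 n1=0 q=1 v=0 clk=1 z=0 x=1 y=0 u=1 r=1
  Δ1: clk:1→0
  (1Δ to stable)
t=14 Δ0: p=0 n0=1 n1=0 q=1 v=0 clk=0 z=0 x=1 y=0 u=1 r=1
  Δ1: clk:0→1
  Δ2: v:0→1, x:1→0
  Δ3: n1:0→1, u:1→0
  Δ4: r:1→0
  Δ5: n0:1→0
  Δ6: q:1→0
  (6Δ to stable)
t=15 Δ0: p=0 n0=0 n1=1 q=0 v=1 clk=1 z=0 x=0 y=0 u=0 r=0
  Δ1: clk:1→0
  (1Δ to stable)
t=16 Δ0: p=0 n0=0 n1=1 q=0 v=1 clk=0 z=0 x=0 y=0 u=0 r=0
  Δ1: clk:0→1
  Δ2: v:1→0, x:0→1
  Δ3: n1:1→0, u:0→1, r:0→1
  Δ4: n0:0→1
  Δ5: q:0→1
  (5Δ to stable)
t=17 Δ0: p=0 n0=1 n1=0 q=1 v=0 clk=1 z=0 x=1 y=0 u=1 r=1
  Δ1: clk:1→0
  (1Δ to stable)

1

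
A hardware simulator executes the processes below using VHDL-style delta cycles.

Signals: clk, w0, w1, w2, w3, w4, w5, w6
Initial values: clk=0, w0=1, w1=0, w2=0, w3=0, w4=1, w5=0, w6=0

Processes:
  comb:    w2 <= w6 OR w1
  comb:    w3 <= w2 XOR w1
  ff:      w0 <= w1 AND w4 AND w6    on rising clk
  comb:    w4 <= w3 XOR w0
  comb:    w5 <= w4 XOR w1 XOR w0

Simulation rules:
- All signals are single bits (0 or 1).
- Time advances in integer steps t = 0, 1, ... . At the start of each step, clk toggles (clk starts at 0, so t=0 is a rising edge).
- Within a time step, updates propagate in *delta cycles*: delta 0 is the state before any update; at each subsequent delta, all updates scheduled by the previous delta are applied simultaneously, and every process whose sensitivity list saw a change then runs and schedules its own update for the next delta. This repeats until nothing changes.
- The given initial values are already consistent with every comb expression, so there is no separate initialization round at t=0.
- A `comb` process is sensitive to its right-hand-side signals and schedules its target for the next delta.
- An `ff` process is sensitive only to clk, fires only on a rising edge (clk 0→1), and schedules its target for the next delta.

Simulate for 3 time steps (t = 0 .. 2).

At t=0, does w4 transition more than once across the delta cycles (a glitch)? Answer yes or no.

t=0 Δ0: w4=1 w6=0 w0=1 w5=0 w2=0 clk=0 w3=0 w1=0
  Δ1: clk:0→1
  Δ2: w0:1→0
  Δ3: w4:1→0, w5:0→1
  Δ4: w5:1→0
  (4Δ to stable)
t=1 Δ0: w4=0 w6=0 w0=0 w5=0 w2=0 clk=1 w3=0 w1=0
  Δ1: clk:1→0
  (1Δ to stable)
t=2 Δ0: w4=0 w6=0 w0=0 w5=0 w2=0 clk=0 w3=0 w1=0
  Δ1: clk:0→1
  (1Δ to stable)

no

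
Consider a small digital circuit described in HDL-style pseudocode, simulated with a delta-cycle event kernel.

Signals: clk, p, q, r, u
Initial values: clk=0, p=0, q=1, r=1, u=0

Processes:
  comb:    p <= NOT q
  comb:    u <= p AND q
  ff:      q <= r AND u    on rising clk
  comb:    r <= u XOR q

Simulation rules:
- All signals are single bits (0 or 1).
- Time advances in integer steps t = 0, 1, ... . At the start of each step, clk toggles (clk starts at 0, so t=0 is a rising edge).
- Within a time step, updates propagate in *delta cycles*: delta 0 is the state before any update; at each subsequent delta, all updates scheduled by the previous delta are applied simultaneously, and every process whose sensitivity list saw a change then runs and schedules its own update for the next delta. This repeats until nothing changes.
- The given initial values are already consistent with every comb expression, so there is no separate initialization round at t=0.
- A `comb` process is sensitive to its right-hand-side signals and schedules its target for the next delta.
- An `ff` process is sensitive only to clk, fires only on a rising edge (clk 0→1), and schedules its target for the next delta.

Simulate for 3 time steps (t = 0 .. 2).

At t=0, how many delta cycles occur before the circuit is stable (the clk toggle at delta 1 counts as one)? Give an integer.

t0.Δ0 clk=0 q=1 p=0 u=0 r=1
t0.Δ1 clk=1 q=1 p=0 u=0 r=1
t0.Δ2 clk=1 q=0 p=0 u=0 r=1
t0.Δ3 clk=1 q=0 p=1 u=0 r=0
t1.Δ0 clk=1 q=0 p=1 u=0 r=0
t1.Δ1 clk=0 q=0 p=1 u=0 r=0
t2.Δ0 clk=0 q=0 p=1 u=0 r=0
t2.Δ1 clk=1 q=0 p=1 u=0 r=0

3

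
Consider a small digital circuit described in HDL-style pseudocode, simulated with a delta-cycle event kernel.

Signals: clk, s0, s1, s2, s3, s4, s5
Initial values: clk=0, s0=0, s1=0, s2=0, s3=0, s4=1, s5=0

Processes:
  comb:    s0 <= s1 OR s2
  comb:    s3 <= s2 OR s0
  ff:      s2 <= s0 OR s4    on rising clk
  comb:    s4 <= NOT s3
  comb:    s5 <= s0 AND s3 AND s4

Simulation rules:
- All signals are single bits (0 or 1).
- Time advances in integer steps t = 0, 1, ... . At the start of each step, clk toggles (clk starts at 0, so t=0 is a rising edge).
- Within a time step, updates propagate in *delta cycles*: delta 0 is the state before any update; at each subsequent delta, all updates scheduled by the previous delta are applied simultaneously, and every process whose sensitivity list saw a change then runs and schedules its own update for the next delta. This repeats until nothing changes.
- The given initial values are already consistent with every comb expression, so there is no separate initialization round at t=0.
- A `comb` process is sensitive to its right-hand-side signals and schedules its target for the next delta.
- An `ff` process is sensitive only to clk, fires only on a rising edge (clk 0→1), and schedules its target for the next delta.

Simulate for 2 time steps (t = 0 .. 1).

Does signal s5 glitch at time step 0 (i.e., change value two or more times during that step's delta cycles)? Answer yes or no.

yes

t=0 Δ0: s5=0 clk=0 s3=0 s4=1 s1=0 s2=0 s0=0
  Δ1: clk:0→1
  Δ2: s2:0→1
  Δ3: s3:0→1, s0:0→1
  Δ4: s5:0→1, s4:1→0
  Δ5: s5:1→0
  (5Δ to stable)
t=1 Δ0: s5=0 clk=1 s3=1 s4=0 s1=0 s2=1 s0=1
  Δ1: clk:1→0
  (1Δ to stable)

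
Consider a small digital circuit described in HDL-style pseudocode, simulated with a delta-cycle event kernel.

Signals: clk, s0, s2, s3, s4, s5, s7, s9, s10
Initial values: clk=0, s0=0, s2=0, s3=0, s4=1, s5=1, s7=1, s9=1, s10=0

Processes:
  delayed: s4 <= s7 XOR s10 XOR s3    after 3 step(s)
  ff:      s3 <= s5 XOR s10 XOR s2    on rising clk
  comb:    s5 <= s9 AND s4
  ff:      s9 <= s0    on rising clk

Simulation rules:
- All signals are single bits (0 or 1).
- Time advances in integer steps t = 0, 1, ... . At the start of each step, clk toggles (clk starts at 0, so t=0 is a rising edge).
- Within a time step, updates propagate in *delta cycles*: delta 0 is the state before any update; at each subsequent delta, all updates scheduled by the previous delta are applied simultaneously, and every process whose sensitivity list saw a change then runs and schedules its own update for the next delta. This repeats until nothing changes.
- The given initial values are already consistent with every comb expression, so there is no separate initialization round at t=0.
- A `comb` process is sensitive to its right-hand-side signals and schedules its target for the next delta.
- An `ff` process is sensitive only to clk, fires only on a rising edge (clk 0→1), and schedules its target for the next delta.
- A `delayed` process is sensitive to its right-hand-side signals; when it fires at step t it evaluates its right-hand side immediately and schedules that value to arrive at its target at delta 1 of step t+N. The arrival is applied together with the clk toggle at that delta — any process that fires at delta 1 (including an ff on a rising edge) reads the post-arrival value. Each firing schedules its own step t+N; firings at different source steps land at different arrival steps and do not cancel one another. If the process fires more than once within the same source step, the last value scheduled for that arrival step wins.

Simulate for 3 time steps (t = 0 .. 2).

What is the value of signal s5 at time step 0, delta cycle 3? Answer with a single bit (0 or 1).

[bits: s7,s3,s9,s2,s5,s0,s4,s10,clk]
t=0: Δ0=101010100 Δ1=101010101 Δ2=110010101 Δ3=110000101 | 3Δ
t=1: Δ0=110000101 Δ1=110000100 | 1Δ
t=2: Δ0=110000100 Δ1=110000101 Δ2=100000101 | 2Δ

0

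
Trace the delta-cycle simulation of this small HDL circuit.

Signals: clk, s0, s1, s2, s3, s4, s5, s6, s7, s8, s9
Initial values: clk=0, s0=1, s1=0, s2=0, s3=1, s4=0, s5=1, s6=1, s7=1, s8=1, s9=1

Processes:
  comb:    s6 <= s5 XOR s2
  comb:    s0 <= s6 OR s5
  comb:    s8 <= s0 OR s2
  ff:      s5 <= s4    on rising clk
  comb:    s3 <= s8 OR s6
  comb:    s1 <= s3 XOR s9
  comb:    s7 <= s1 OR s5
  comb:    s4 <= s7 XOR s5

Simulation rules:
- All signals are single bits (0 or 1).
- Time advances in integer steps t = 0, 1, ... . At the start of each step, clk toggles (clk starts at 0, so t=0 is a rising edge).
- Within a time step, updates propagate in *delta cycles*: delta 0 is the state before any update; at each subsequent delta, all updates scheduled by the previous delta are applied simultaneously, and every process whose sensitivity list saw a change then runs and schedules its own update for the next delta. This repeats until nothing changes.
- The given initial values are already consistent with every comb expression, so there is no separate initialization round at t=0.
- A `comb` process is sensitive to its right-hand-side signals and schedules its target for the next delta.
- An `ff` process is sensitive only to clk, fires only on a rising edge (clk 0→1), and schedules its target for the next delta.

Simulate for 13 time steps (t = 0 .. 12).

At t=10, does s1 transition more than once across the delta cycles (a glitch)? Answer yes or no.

t0.Δ0 clk=0 s7=1 s8=1 s6=1 s4=0 s2=0 s5=1 s3=1 s0=1 s9=1 s1=0
t0.Δ1 clk=1 s7=1 s8=1 s6=1 s4=0 s2=0 s5=1 s3=1 s0=1 s9=1 s1=0
t0.Δ2 clk=1 s7=1 s8=1 s6=1 s4=0 s2=0 s5=0 s3=1 s0=1 s9=1 s1=0
t0.Δ3 clk=1 s7=0 s8=1 s6=0 s4=1 s2=0 s5=0 s3=1 s0=1 s9=1 s1=0
t0.Δ4 clk=1 s7=0 s8=1 s6=0 s4=0 s2=0 s5=0 s3=1 s0=0 s9=1 s1=0
t0.Δ5 clk=1 s7=0 s8=0 s6=0 s4=0 s2=0 s5=0 s3=1 s0=0 s9=1 s1=0
t0.Δ6 clk=1 s7=0 s8=0 s6=0 s4=0 s2=0 s5=0 s3=0 s0=0 s9=1 s1=0
t0.Δ7 clk=1 s7=0 s8=0 s6=0 s4=0 s2=0 s5=0 s3=0 s0=0 s9=1 s1=1
t0.Δ8 clk=1 s7=1 s8=0 s6=0 s4=0 s2=0 s5=0 s3=0 s0=0 s9=1 s1=1
t0.Δ9 clk=1 s7=1 s8=0 s6=0 s4=1 s2=0 s5=0 s3=0 s0=0 s9=1 s1=1
t1.Δ0 clk=1 s7=1 s8=0 s6=0 s4=1 s2=0 s5=0 s3=0 s0=0 s9=1 s1=1
t1.Δ1 clk=0 s7=1 s8=0 s6=0 s4=1 s2=0 s5=0 s3=0 s0=0 s9=1 s1=1
t2.Δ0 clk=0 s7=1 s8=0 s6=0 s4=1 s2=0 s5=0 s3=0 s0=0 s9=1 s1=1
t2.Δ1 clk=1 s7=1 s8=0 s6=0 s4=1 s2=0 s5=0 s3=0 s0=0 s9=1 s1=1
t2.Δ2 clk=1 s7=1 s8=0 s6=0 s4=1 s2=0 s5=1 s3=0 s0=0 s9=1 s1=1
t2.Δ3 clk=1 s7=1 s8=0 s6=1 s4=0 s2=0 s5=1 s3=0 s0=1 s9=1 s1=1
t2.Δ4 clk=1 s7=1 s8=1 s6=1 s4=0 s2=0 s5=1 s3=1 s0=1 s9=1 s1=1
t2.Δ5 clk=1 s7=1 s8=1 s6=1 s4=0 s2=0 s5=1 s3=1 s0=1 s9=1 s1=0
t3.Δ0 clk=1 s7=1 s8=1 s6=1 s4=0 s2=0 s5=1 s3=1 s0=1 s9=1 s1=0
t3.Δ1 clk=0 s7=1 s8=1 s6=1 s4=0 s2=0 s5=1 s3=1 s0=1 s9=1 s1=0
t4.Δ0 clk=0 s7=1 s8=1 s6=1 s4=0 s2=0 s5=1 s3=1 s0=1 s9=1 s1=0
t4.Δ1 clk=1 s7=1 s8=1 s6=1 s4=0 s2=0 s5=1 s3=1 s0=1 s9=1 s1=0
t4.Δ2 clk=1 s7=1 s8=1 s6=1 s4=0 s2=0 s5=0 s3=1 s0=1 s9=1 s1=0
t4.Δ3 clk=1 s7=0 s8=1 s6=0 s4=1 s2=0 s5=0 s3=1 s0=1 s9=1 s1=0
t4.Δ4 clk=1 s7=0 s8=1 s6=0 s4=0 s2=0 s5=0 s3=1 s0=0 s9=1 s1=0
t4.Δ5 clk=1 s7=0 s8=0 s6=0 s4=0 s2=0 s5=0 s3=1 s0=0 s9=1 s1=0
t4.Δ6 clk=1 s7=0 s8=0 s6=0 s4=0 s2=0 s5=0 s3=0 s0=0 s9=1 s1=0
t4.Δ7 clk=1 s7=0 s8=0 s6=0 s4=0 s2=0 s5=0 s3=0 s0=0 s9=1 s1=1
t4.Δ8 clk=1 s7=1 s8=0 s6=0 s4=0 s2=0 s5=0 s3=0 s0=0 s9=1 s1=1
t4.Δ9 clk=1 s7=1 s8=0 s6=0 s4=1 s2=0 s5=0 s3=0 s0=0 s9=1 s1=1
t5.Δ0 clk=1 s7=1 s8=0 s6=0 s4=1 s2=0 s5=0 s3=0 s0=0 s9=1 s1=1
t5.Δ1 clk=0 s7=1 s8=0 s6=0 s4=1 s2=0 s5=0 s3=0 s0=0 s9=1 s1=1
t6.Δ0 clk=0 s7=1 s8=0 s6=0 s4=1 s2=0 s5=0 s3=0 s0=0 s9=1 s1=1
t6.Δ1 clk=1 s7=1 s8=0 s6=0 s4=1 s2=0 s5=0 s3=0 s0=0 s9=1 s1=1
t6.Δ2 clk=1 s7=1 s8=0 s6=0 s4=1 s2=0 s5=1 s3=0 s0=0 s9=1 s1=1
t6.Δ3 clk=1 s7=1 s8=0 s6=1 s4=0 s2=0 s5=1 s3=0 s0=1 s9=1 s1=1
t6.Δ4 clk=1 s7=1 s8=1 s6=1 s4=0 s2=0 s5=1 s3=1 s0=1 s9=1 s1=1
t6.Δ5 clk=1 s7=1 s8=1 s6=1 s4=0 s2=0 s5=1 s3=1 s0=1 s9=1 s1=0
t7.Δ0 clk=1 s7=1 s8=1 s6=1 s4=0 s2=0 s5=1 s3=1 s0=1 s9=1 s1=0
t7.Δ1 clk=0 s7=1 s8=1 s6=1 s4=0 s2=0 s5=1 s3=1 s0=1 s9=1 s1=0
t8.Δ0 clk=0 s7=1 s8=1 s6=1 s4=0 s2=0 s5=1 s3=1 s0=1 s9=1 s1=0
t8.Δ1 clk=1 s7=1 s8=1 s6=1 s4=0 s2=0 s5=1 s3=1 s0=1 s9=1 s1=0
t8.Δ2 clk=1 s7=1 s8=1 s6=1 s4=0 s2=0 s5=0 s3=1 s0=1 s9=1 s1=0
t8.Δ3 clk=1 s7=0 s8=1 s6=0 s4=1 s2=0 s5=0 s3=1 s0=1 s9=1 s1=0
t8.Δ4 clk=1 s7=0 s8=1 s6=0 s4=0 s2=0 s5=0 s3=1 s0=0 s9=1 s1=0
t8.Δ5 clk=1 s7=0 s8=0 s6=0 s4=0 s2=0 s5=0 s3=1 s0=0 s9=1 s1=0
t8.Δ6 clk=1 s7=0 s8=0 s6=0 s4=0 s2=0 s5=0 s3=0 s0=0 s9=1 s1=0
t8.Δ7 clk=1 s7=0 s8=0 s6=0 s4=0 s2=0 s5=0 s3=0 s0=0 s9=1 s1=1
t8.Δ8 clk=1 s7=1 s8=0 s6=0 s4=0 s2=0 s5=0 s3=0 s0=0 s9=1 s1=1
t8.Δ9 clk=1 s7=1 s8=0 s6=0 s4=1 s2=0 s5=0 s3=0 s0=0 s9=1 s1=1
t9.Δ0 clk=1 s7=1 s8=0 s6=0 s4=1 s2=0 s5=0 s3=0 s0=0 s9=1 s1=1
t9.Δ1 clk=0 s7=1 s8=0 s6=0 s4=1 s2=0 s5=0 s3=0 s0=0 s9=1 s1=1
t10.Δ0 clk=0 s7=1 s8=0 s6=0 s4=1 s2=0 s5=0 s3=0 s0=0 s9=1 s1=1
t10.Δ1 clk=1 s7=1 s8=0 s6=0 s4=1 s2=0 s5=0 s3=0 s0=0 s9=1 s1=1
t10.Δ2 clk=1 s7=1 s8=0 s6=0 s4=1 s2=0 s5=1 s3=0 s0=0 s9=1 s1=1
t10.Δ3 clk=1 s7=1 s8=0 s6=1 s4=0 s2=0 s5=1 s3=0 s0=1 s9=1 s1=1
t10.Δ4 clk=1 s7=1 s8=1 s6=1 s4=0 s2=0 s5=1 s3=1 s0=1 s9=1 s1=1
t10.Δ5 clk=1 s7=1 s8=1 s6=1 s4=0 s2=0 s5=1 s3=1 s0=1 s9=1 s1=0
t11.Δ0 clk=1 s7=1 s8=1 s6=1 s4=0 s2=0 s5=1 s3=1 s0=1 s9=1 s1=0
t11.Δ1 clk=0 s7=1 s8=1 s6=1 s4=0 s2=0 s5=1 s3=1 s0=1 s9=1 s1=0
t12.Δ0 clk=0 s7=1 s8=1 s6=1 s4=0 s2=0 s5=1 s3=1 s0=1 s9=1 s1=0
t12.Δ1 clk=1 s7=1 s8=1 s6=1 s4=0 s2=0 s5=1 s3=1 s0=1 s9=1 s1=0
t12.Δ2 clk=1 s7=1 s8=1 s6=1 s4=0 s2=0 s5=0 s3=1 s0=1 s9=1 s1=0
t12.Δ3 clk=1 s7=0 s8=1 s6=0 s4=1 s2=0 s5=0 s3=1 s0=1 s9=1 s1=0
t12.Δ4 clk=1 s7=0 s8=1 s6=0 s4=0 s2=0 s5=0 s3=1 s0=0 s9=1 s1=0
t12.Δ5 clk=1 s7=0 s8=0 s6=0 s4=0 s2=0 s5=0 s3=1 s0=0 s9=1 s1=0
t12.Δ6 clk=1 s7=0 s8=0 s6=0 s4=0 s2=0 s5=0 s3=0 s0=0 s9=1 s1=0
t12.Δ7 clk=1 s7=0 s8=0 s6=0 s4=0 s2=0 s5=0 s3=0 s0=0 s9=1 s1=1
t12.Δ8 clk=1 s7=1 s8=0 s6=0 s4=0 s2=0 s5=0 s3=0 s0=0 s9=1 s1=1
t12.Δ9 clk=1 s7=1 s8=0 s6=0 s4=1 s2=0 s5=0 s3=0 s0=0 s9=1 s1=1

no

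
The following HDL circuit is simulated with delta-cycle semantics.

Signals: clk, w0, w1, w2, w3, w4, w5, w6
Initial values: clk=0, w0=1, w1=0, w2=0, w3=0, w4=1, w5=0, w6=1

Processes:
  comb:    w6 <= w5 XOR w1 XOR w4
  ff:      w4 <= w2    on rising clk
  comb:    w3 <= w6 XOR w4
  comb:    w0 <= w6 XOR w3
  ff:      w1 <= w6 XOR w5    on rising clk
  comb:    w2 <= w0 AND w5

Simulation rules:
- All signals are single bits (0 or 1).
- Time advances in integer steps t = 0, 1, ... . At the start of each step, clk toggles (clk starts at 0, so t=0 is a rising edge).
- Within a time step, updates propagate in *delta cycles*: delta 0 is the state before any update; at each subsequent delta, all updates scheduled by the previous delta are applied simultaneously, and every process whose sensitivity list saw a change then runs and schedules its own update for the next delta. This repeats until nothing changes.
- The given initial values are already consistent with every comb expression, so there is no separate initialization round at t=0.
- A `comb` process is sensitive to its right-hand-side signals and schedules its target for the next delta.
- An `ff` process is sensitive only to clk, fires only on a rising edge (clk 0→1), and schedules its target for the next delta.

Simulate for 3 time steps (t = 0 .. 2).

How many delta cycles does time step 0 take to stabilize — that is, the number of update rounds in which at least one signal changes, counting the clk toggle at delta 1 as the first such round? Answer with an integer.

t0.Δ0 w4=1 w6=1 w3=0 w2=0 w1=0 w5=0 w0=1 clk=0
t0.Δ1 w4=1 w6=1 w3=0 w2=0 w1=0 w5=0 w0=1 clk=1
t0.Δ2 w4=0 w6=1 w3=0 w2=0 w1=1 w5=0 w0=1 clk=1
t0.Δ3 w4=0 w6=1 w3=1 w2=0 w1=1 w5=0 w0=1 clk=1
t0.Δ4 w4=0 w6=1 w3=1 w2=0 w1=1 w5=0 w0=0 clk=1
t1.Δ0 w4=0 w6=1 w3=1 w2=0 w1=1 w5=0 w0=0 clk=1
t1.Δ1 w4=0 w6=1 w3=1 w2=0 w1=1 w5=0 w0=0 clk=0
t2.Δ0 w4=0 w6=1 w3=1 w2=0 w1=1 w5=0 w0=0 clk=0
t2.Δ1 w4=0 w6=1 w3=1 w2=0 w1=1 w5=0 w0=0 clk=1

4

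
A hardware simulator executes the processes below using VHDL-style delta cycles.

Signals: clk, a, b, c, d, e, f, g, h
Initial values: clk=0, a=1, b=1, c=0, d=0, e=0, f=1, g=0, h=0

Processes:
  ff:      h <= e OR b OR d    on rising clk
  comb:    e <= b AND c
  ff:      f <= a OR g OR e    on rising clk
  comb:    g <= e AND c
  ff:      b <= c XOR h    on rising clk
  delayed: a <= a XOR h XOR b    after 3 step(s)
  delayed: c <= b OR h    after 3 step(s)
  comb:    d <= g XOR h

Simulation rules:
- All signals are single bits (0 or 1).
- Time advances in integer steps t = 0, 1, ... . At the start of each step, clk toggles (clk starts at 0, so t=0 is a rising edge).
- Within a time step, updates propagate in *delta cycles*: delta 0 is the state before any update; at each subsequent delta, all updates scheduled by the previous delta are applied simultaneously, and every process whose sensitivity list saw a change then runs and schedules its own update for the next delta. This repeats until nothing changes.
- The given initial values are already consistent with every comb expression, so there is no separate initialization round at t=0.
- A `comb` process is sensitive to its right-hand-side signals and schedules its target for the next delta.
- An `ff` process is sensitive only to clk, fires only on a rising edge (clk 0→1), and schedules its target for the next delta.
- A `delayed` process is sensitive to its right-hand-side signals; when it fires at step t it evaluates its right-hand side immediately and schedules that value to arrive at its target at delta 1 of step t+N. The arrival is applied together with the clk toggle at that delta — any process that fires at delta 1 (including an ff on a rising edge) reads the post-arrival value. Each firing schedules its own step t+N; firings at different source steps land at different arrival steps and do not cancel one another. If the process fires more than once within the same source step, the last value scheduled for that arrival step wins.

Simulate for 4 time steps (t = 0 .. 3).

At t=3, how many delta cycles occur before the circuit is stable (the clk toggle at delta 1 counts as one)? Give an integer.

4

t0.Δ0 c=0 f=1 clk=0 d=0 b=1 a=1 g=0 h=0 e=0
t0.Δ1 c=0 f=1 clk=1 d=0 b=1 a=1 g=0 h=0 e=0
t0.Δ2 c=0 f=1 clk=1 d=0 b=0 a=1 g=0 h=1 e=0
t0.Δ3 c=0 f=1 clk=1 d=1 b=0 a=1 g=0 h=1 e=0
t1.Δ0 c=0 f=1 clk=1 d=1 b=0 a=1 g=0 h=1 e=0
t1.Δ1 c=0 f=1 clk=0 d=1 b=0 a=1 g=0 h=1 e=0
t2.Δ0 c=0 f=1 clk=0 d=1 b=0 a=1 g=0 h=1 e=0
t2.Δ1 c=0 f=1 clk=1 d=1 b=0 a=1 g=0 h=1 e=0
t2.Δ2 c=0 f=1 clk=1 d=1 b=1 a=1 g=0 h=1 e=0
t3.Δ0 c=0 f=1 clk=1 d=1 b=1 a=1 g=0 h=1 e=0
t3.Δ1 c=1 f=1 clk=0 d=1 b=1 a=0 g=0 h=1 e=0
t3.Δ2 c=1 f=1 clk=0 d=1 b=1 a=0 g=0 h=1 e=1
t3.Δ3 c=1 f=1 clk=0 d=1 b=1 a=0 g=1 h=1 e=1
t3.Δ4 c=1 f=1 clk=0 d=0 b=1 a=0 g=1 h=1 e=1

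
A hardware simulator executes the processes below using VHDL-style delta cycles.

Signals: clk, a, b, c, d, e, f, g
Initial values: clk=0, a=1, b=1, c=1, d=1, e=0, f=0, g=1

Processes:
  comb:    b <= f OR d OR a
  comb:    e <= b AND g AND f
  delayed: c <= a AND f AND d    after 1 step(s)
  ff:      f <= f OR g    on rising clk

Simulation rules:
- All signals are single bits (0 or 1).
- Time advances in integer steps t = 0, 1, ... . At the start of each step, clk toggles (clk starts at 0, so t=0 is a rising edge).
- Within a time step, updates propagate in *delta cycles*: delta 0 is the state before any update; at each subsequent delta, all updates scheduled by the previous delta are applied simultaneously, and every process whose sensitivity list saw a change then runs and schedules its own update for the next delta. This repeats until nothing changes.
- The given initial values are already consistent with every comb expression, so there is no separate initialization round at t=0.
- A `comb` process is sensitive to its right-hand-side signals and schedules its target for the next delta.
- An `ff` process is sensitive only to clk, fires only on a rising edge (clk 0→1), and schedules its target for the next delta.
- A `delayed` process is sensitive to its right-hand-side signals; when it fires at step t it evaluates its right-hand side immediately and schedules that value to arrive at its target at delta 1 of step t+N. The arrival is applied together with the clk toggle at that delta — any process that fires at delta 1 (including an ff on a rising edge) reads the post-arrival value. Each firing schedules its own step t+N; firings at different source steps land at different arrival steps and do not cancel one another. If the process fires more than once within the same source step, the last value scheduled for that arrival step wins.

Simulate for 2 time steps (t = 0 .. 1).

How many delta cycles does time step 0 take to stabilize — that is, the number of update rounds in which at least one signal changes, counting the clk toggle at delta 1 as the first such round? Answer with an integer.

3

t=0 Δ0: c=1 clk=0 f=0 b=1 a=1 e=0 g=1 d=1
  Δ1: clk:0→1
  Δ2: f:0→1
  Δ3: e:0→1
  (3Δ to stable)
t=1 Δ0: c=1 clk=1 f=1 b=1 a=1 e=1 g=1 d=1
  Δ1: clk:1→0
  (1Δ to stable)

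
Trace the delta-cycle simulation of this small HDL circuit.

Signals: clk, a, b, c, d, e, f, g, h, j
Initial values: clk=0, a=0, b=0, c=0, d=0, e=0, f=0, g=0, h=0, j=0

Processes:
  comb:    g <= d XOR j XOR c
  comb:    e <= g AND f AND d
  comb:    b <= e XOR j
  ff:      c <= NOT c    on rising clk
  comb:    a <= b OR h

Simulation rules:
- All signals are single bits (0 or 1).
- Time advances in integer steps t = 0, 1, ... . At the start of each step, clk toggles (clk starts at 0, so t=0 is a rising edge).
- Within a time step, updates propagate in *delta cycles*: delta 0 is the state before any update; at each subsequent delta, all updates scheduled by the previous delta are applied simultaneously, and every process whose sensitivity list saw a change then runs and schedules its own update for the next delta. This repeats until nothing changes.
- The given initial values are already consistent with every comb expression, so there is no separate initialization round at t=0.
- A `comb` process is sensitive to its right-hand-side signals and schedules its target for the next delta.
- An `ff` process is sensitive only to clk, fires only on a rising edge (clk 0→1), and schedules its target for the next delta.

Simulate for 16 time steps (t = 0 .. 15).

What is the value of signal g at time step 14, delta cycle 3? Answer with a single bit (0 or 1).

t=0 Δ0: j=0 a=0 d=0 f=0 c=0 clk=0 e=0 h=0 b=0 g=0
  Δ1: clk:0→1
  Δ2: c:0→1
  Δ3: g:0→1
  (3Δ to stable)
t=1 Δ0: j=0 a=0 d=0 f=0 c=1 clk=1 e=0 h=0 b=0 g=1
  Δ1: clk:1→0
  (1Δ to stable)
t=2 Δ0: j=0 a=0 d=0 f=0 c=1 clk=0 e=0 h=0 b=0 g=1
  Δ1: clk:0→1
  Δ2: c:1→0
  Δ3: g:1→0
  (3Δ to stable)
t=3 Δ0: j=0 a=0 d=0 f=0 c=0 clk=1 e=0 h=0 b=0 g=0
  Δ1: clk:1→0
  (1Δ to stable)
t=4 Δ0: j=0 a=0 d=0 f=0 c=0 clk=0 e=0 h=0 b=0 g=0
  Δ1: clk:0→1
  Δ2: c:0→1
  Δ3: g:0→1
  (3Δ to stable)
t=5 Δ0: j=0 a=0 d=0 f=0 c=1 clk=1 e=0 h=0 b=0 g=1
  Δ1: clk:1→0
  (1Δ to stable)
t=6 Δ0: j=0 a=0 d=0 f=0 c=1 clk=0 e=0 h=0 b=0 g=1
  Δ1: clk:0→1
  Δ2: c:1→0
  Δ3: g:1→0
  (3Δ to stable)
t=7 Δ0: j=0 a=0 d=0 f=0 c=0 clk=1 e=0 h=0 b=0 g=0
  Δ1: clk:1→0
  (1Δ to stable)
t=8 Δ0: j=0 a=0 d=0 f=0 c=0 clk=0 e=0 h=0 b=0 g=0
  Δ1: clk:0→1
  Δ2: c:0→1
  Δ3: g:0→1
  (3Δ to stable)
t=9 Δ0: j=0 a=0 d=0 f=0 c=1 clk=1 e=0 h=0 b=0 g=1
  Δ1: clk:1→0
  (1Δ to stable)
t=10 Δ0: j=0 a=0 d=0 f=0 c=1 clk=0 e=0 h=0 b=0 g=1
  Δ1: clk:0→1
  Δ2: c:1→0
  Δ3: g:1→0
  (3Δ to stable)
t=11 Δ0: j=0 a=0 d=0 f=0 c=0 clk=1 e=0 h=0 b=0 g=0
  Δ1: clk:1→0
  (1Δ to stable)
t=12 Δ0: j=0 a=0 d=0 f=0 c=0 clk=0 e=0 h=0 b=0 g=0
  Δ1: clk:0→1
  Δ2: c:0→1
  Δ3: g:0→1
  (3Δ to stable)
t=13 Δ0: j=0 a=0 d=0 f=0 c=1 clk=1 e=0 h=0 b=0 g=1
  Δ1: clk:1→0
  (1Δ to stable)
t=14 Δ0: j=0 a=0 d=0 f=0 c=1 clk=0 e=0 h=0 b=0 g=1
  Δ1: clk:0→1
  Δ2: c:1→0
  Δ3: g:1→0
  (3Δ to stable)
t=15 Δ0: j=0 a=0 d=0 f=0 c=0 clk=1 e=0 h=0 b=0 g=0
  Δ1: clk:1→0
  (1Δ to stable)

0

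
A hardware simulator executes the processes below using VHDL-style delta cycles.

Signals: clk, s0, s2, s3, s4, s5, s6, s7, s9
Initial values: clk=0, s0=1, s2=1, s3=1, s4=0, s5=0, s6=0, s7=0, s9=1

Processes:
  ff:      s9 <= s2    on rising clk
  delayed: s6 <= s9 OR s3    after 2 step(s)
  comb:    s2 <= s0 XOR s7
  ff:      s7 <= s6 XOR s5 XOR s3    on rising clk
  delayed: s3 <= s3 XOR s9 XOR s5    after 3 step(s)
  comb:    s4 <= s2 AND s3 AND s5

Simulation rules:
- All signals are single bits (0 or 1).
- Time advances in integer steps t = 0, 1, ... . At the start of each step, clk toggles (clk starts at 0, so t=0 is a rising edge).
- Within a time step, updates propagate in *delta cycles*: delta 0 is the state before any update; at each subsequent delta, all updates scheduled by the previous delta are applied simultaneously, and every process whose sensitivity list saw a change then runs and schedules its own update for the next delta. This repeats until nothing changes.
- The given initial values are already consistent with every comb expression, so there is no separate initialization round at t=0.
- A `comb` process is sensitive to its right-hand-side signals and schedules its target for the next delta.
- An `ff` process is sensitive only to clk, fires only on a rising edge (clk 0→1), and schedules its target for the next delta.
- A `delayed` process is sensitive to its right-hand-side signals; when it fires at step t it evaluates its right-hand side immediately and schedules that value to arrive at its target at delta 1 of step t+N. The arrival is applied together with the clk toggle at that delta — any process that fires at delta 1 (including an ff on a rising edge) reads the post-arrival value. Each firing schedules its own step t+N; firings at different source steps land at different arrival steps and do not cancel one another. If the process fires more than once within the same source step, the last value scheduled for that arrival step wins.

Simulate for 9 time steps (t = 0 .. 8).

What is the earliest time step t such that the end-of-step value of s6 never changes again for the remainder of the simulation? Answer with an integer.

[bits: s7,s6,s3,s0,s9,s4,clk,s2,s5]
t=0: Δ0=001110010 Δ1=001110110 Δ2=101110110 Δ3=101110100 | 3Δ
t=1: Δ0=101110100 Δ1=101110000 | 1Δ
t=2: Δ0=101110000 Δ1=101110100 Δ2=101100100 | 2Δ
t=3: Δ0=101100100 Δ1=101100000 | 1Δ
t=4: Δ0=101100000 Δ1=111100100 Δ2=011100100 Δ3=011100110 | 3Δ
t=5: Δ0=011100110 Δ1=011100010 | 1Δ
t=6: Δ0=011100010 Δ1=011100110 Δ2=011110110 | 2Δ
t=7: Δ0=011110110 Δ1=011110010 | 1Δ
t=8: Δ0=011110010 Δ1=011110110 | 1Δ

4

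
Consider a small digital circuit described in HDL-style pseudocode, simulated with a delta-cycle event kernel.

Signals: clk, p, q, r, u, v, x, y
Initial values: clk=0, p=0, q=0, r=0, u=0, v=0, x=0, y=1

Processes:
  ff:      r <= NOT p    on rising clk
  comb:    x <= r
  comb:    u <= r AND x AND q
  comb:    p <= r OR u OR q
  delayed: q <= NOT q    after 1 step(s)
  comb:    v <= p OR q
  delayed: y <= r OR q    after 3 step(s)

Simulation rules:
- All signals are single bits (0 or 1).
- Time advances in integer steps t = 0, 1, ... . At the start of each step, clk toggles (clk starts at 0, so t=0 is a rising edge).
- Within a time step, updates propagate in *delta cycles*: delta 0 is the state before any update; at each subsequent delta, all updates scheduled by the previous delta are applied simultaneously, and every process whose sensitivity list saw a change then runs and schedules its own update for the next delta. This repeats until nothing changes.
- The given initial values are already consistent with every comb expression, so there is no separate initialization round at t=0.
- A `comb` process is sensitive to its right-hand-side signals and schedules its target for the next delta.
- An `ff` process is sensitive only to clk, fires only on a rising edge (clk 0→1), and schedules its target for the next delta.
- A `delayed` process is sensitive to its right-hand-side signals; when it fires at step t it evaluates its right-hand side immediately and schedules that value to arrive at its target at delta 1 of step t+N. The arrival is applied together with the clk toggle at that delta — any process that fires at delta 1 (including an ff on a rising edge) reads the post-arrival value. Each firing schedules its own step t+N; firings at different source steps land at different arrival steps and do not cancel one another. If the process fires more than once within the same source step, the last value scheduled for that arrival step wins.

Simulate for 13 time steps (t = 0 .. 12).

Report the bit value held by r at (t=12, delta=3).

1

t=0 Δ0: q=0 y=1 v=0 p=0 clk=0 x=0 u=0 r=0
  Δ1: clk:0→1
  Δ2: r:0→1
  Δ3: p:0→1, x:0→1
  Δ4: v:0→1
  (4Δ to stable)
t=1 Δ0: q=0 y=1 v=1 p=1 clk=1 x=1 u=0 r=1
  Δ1: clk:1→0
  (1Δ to stable)
t=2 Δ0: q=0 y=1 v=1 p=1 clk=0 x=1 u=0 r=1
  Δ1: clk:0→1
  Δ2: r:1→0
  Δ3: p:1→0, x:1→0
  Δ4: v:1→0
  (4Δ to stable)
t=3 Δ0: q=0 y=1 v=0 p=0 clk=1 x=0 u=0 r=0
  Δ1: clk:1→0
  (1Δ to stable)
t=4 Δ0: q=0 y=1 v=0 p=0 clk=0 x=0 u=0 r=0
  Δ1: clk:0→1
  Δ2: r:0→1
  Δ3: p:0→1, x:0→1
  Δ4: v:0→1
  (4Δ to stable)
t=5 Δ0: q=0 y=1 v=1 p=1 clk=1 x=1 u=0 r=1
  Δ1: y:1→0, clk:1→0
  (1Δ to stable)
t=6 Δ0: q=0 y=0 v=1 p=1 clk=0 x=1 u=0 r=1
  Δ1: clk:0→1
  Δ2: r:1→0
  Δ3: p:1→0, x:1→0
  Δ4: v:1→0
  (4Δ to stable)
t=7 Δ0: q=0 y=0 v=0 p=0 clk=1 x=0 u=0 r=0
  Δ1: y:0→1, clk:1→0
  (1Δ to stable)
t=8 Δ0: q=0 y=1 v=0 p=0 clk=0 x=0 u=0 r=0
  Δ1: clk:0→1
  Δ2: r:0→1
  Δ3: p:0→1, x:0→1
  Δ4: v:0→1
  (4Δ to stable)
t=9 Δ0: q=0 y=1 v=1 p=1 clk=1 x=1 u=0 r=1
  Δ1: y:1→0, clk:1→0
  (1Δ to stable)
t=10 Δ0: q=0 y=0 v=1 p=1 clk=0 x=1 u=0 r=1
  Δ1: clk:0→1
  Δ2: r:1→0
  Δ3: p:1→0, x:1→0
  Δ4: v:1→0
  (4Δ to stable)
t=11 Δ0: q=0 y=0 v=0 p=0 clk=1 x=0 u=0 r=0
  Δ1: y:0→1, clk:1→0
  (1Δ to stable)
t=12 Δ0: q=0 y=1 v=0 p=0 clk=0 x=0 u=0 r=0
  Δ1: clk:0→1
  Δ2: r:0→1
  Δ3: p:0→1, x:0→1
  Δ4: v:0→1
  (4Δ to stable)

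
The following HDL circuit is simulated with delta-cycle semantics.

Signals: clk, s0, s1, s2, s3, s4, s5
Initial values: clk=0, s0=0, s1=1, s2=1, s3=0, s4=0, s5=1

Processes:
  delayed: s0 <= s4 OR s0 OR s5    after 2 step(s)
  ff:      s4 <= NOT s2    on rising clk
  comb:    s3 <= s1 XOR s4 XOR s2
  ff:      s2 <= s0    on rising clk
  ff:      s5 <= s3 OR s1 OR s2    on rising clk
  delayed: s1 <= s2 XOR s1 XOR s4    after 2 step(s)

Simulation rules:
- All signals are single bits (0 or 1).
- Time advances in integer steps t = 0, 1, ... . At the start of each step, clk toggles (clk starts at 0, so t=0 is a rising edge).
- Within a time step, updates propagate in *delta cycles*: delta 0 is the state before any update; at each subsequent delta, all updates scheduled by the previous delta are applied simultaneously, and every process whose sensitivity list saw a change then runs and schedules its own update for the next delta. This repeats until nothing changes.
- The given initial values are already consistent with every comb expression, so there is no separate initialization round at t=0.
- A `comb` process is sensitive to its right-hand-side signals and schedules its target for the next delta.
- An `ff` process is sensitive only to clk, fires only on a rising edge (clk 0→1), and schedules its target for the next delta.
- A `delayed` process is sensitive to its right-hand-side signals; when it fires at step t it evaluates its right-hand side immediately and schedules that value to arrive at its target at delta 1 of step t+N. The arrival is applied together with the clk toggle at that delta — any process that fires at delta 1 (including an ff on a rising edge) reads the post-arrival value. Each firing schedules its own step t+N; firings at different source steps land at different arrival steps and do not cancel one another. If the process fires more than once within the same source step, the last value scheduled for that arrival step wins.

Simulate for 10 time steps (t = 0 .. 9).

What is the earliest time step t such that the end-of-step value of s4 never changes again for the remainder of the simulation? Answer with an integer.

[bits: s5,s0,s3,s1,clk,s2,s4]
t=0: Δ0=1001010 Δ1=1001110 Δ2=1001100 Δ3=1011100 | 3Δ
t=1: Δ0=1011100 Δ1=1011000 | 1Δ
t=2: Δ0=1011000 Δ1=1011100 Δ2=1011101 Δ3=1001101 | 3Δ
t=3: Δ0=1001101 Δ1=1001001 | 1Δ
t=4: Δ0=1001001 Δ1=1100101 Δ2=0110111 Δ3=0100111 | 3Δ
t=5: Δ0=0100111 Δ1=0100011 | 1Δ
t=6: Δ0=0100011 Δ1=0100111 Δ2=1100110 Δ3=1110110 | 3Δ
t=7: Δ0=1110110 Δ1=1110010 | 1Δ
t=8: Δ0=1110010 Δ1=1111110 Δ2=1101110 | 2Δ
t=9: Δ0=1101110 Δ1=1101010 | 1Δ

6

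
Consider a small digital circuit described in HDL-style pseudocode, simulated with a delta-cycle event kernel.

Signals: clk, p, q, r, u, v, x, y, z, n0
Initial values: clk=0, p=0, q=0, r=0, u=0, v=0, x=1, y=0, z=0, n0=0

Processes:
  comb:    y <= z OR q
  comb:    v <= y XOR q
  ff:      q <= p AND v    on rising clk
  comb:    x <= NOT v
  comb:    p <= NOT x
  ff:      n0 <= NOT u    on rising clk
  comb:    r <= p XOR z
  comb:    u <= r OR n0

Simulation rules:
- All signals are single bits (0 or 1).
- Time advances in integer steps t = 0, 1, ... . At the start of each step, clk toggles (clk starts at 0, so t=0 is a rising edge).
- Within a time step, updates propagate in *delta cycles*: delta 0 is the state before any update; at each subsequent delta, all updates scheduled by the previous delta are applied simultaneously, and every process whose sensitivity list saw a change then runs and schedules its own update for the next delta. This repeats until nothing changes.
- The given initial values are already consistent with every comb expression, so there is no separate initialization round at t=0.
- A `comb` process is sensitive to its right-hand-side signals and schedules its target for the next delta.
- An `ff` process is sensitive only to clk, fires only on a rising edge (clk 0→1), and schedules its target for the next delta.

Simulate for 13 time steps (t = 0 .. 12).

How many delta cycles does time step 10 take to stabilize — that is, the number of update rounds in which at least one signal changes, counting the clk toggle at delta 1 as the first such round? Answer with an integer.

3

[bits: n0,z,y,v,x,clk,u,p,r,q]
t=0: Δ0=0000100000 Δ1=0000110000 Δ2=1000110000 Δ3=1000111000 | 3Δ
t=1: Δ0=1000111000 Δ1=1000101000 | 1Δ
t=2: Δ0=1000101000 Δ1=1000111000 Δ2=0000111000 Δ3=0000110000 | 3Δ
t=3: Δ0=0000110000 Δ1=0000100000 | 1Δ
t=4: Δ0=0000100000 Δ1=0000110000 Δ2=1000110000 Δ3=1000111000 | 3Δ
t=5: Δ0=1000111000 Δ1=1000101000 | 1Δ
t=6: Δ0=1000101000 Δ1=1000111000 Δ2=0000111000 Δ3=0000110000 | 3Δ
t=7: Δ0=0000110000 Δ1=0000100000 | 1Δ
t=8: Δ0=0000100000 Δ1=0000110000 Δ2=1000110000 Δ3=1000111000 | 3Δ
t=9: Δ0=1000111000 Δ1=1000101000 | 1Δ
t=10: Δ0=1000101000 Δ1=1000111000 Δ2=0000111000 Δ3=0000110000 | 3Δ
t=11: Δ0=0000110000 Δ1=0000100000 | 1Δ
t=12: Δ0=0000100000 Δ1=0000110000 Δ2=1000110000 Δ3=1000111000 | 3Δ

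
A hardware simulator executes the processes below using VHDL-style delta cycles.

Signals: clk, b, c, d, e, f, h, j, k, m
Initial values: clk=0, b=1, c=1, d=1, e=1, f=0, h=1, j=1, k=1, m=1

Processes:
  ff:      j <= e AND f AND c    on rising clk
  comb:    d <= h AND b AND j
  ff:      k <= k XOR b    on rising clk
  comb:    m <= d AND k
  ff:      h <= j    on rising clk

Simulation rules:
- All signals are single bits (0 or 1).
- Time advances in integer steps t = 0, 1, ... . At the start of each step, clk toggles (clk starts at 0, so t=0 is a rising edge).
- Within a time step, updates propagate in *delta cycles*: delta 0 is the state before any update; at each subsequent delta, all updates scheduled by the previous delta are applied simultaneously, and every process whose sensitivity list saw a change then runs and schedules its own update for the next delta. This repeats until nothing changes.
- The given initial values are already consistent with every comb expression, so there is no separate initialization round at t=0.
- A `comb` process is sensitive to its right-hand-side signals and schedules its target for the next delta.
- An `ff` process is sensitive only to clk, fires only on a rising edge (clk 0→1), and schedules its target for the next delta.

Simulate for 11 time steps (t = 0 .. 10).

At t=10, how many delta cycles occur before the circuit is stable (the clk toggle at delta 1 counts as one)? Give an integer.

t=0 Δ0: c=1 clk=0 d=1 j=1 f=0 b=1 m=1 h=1 e=1 k=1
  Δ1: clk:0→1
  Δ2: j:1→0, k:1→0
  Δ3: d:1→0, m:1→0
  (3Δ to stable)
t=1 Δ0: c=1 clk=1 d=0 j=0 f=0 b=1 m=0 h=1 e=1 k=0
  Δ1: clk:1→0
  (1Δ to stable)
t=2 Δ0: c=1 clk=0 d=0 j=0 f=0 b=1 m=0 h=1 e=1 k=0
  Δ1: clk:0→1
  Δ2: h:1→0, k:0→1
  (2Δ to stable)
t=3 Δ0: c=1 clk=1 d=0 j=0 f=0 b=1 m=0 h=0 e=1 k=1
  Δ1: clk:1→0
  (1Δ to stable)
t=4 Δ0: c=1 clk=0 d=0 j=0 f=0 b=1 m=0 h=0 e=1 k=1
  Δ1: clk:0→1
  Δ2: k:1→0
  (2Δ to stable)
t=5 Δ0: c=1 clk=1 d=0 j=0 f=0 b=1 m=0 h=0 e=1 k=0
  Δ1: clk:1→0
  (1Δ to stable)
t=6 Δ0: c=1 clk=0 d=0 j=0 f=0 b=1 m=0 h=0 e=1 k=0
  Δ1: clk:0→1
  Δ2: k:0→1
  (2Δ to stable)
t=7 Δ0: c=1 clk=1 d=0 j=0 f=0 b=1 m=0 h=0 e=1 k=1
  Δ1: clk:1→0
  (1Δ to stable)
t=8 Δ0: c=1 clk=0 d=0 j=0 f=0 b=1 m=0 h=0 e=1 k=1
  Δ1: clk:0→1
  Δ2: k:1→0
  (2Δ to stable)
t=9 Δ0: c=1 clk=1 d=0 j=0 f=0 b=1 m=0 h=0 e=1 k=0
  Δ1: clk:1→0
  (1Δ to stable)
t=10 Δ0: c=1 clk=0 d=0 j=0 f=0 b=1 m=0 h=0 e=1 k=0
  Δ1: clk:0→1
  Δ2: k:0→1
  (2Δ to stable)

2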